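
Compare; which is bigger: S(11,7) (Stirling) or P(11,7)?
P(11,7)

Explanation: S(11,7) = 7·S(10,7) + S(10,6) = 7·5,880 + 22,827 = 63,987; P(11,7) = 1,663,200.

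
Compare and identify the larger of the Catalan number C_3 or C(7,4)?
C(7,4)

Explanation: C_3 = C(6,3)/(3+1) = 20/4 = 5; C(7,4) = 35.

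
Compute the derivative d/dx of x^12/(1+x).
(12x^11(1+x) - x^12)/(1+x)²

Reasoning: Quotient rule: [12x^{11}(1+x) - x^12]/(1+x)².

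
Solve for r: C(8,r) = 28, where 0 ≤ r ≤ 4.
2

Reasoning: C(8,r) is increasing for 0 ≤ r ≤ 4. Stepping up (C(8,r+1) = C(8,r)·(8−r)/(r+1)): C(8,1) = 8, C(8,2) = 28 ✓. So r = 2.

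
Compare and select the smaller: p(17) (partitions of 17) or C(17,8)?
p(17)

Explanation: Pentagonal recurrence p(n) = p(n−1) + p(n−2) − p(n−5) − p(n−7) + …: p(17) = p(16) + p(15) − p(12) − p(10) + p(5) + p(2) = 231 + 176 − 77 − 42 + 7 + 2 = 297; C(17,8) = 24,310.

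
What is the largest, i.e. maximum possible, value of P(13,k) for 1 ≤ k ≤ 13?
6,227,020,800

Working:
P(13,k) increases in k, so maximum at k = 13: 13! = 6,227,020,800.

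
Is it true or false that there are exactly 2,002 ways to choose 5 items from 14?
C(14,5) = 2,002.
Final answer: True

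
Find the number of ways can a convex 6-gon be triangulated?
Using the Catalan number formula: C_n = C(2n, n) / (n+1)
C_4 = C(8, 4) / (4+1)
     = 70 / 5
     = 14

Answer: 14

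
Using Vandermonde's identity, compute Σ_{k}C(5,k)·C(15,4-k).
4,845

Solution: = C(5+15,4) = C(20,4) = 4,845.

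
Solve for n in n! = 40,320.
8

Explanation: n! is strictly increasing. 6! = 720, 7! = 5,040, 8! = 40,320 ✓. So n = 8.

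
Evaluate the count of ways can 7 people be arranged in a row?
5,040

Solution: Arrangements of 7 distinct objects: 7! = 5,040.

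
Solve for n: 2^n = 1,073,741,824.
30

Reasoning: 1,073,741,824 = 1,024 × 1,024 × 1,024 = 2^10 × 2^10 × 2^10 = 2^30, so n = 30.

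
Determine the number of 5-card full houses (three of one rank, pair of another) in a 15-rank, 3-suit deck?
630

Triple rank: 15. Triple suits: C(3,3)=1. Pair rank: 14. Pair suits: C(3,2)=3. Total: 630.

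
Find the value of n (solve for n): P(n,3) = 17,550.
27
P(n,3) = n(n−1)(n−2) is increasing in n; n(n−1)(n−2) ≈ (n−1)^3 = 17,550 gives n ≈ 27.0. Check: P(25,3) = 13,800, P(26,3) = 15,600, P(27,3) = 17,550 ✓. So n = 27.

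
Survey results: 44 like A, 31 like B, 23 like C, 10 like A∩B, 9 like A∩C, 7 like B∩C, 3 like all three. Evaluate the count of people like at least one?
75

Working:
|A∪B∪C| = 44+31+23-10-9-7+3 = 75.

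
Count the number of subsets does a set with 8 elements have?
256

Working:
Each element can be included or excluded: 2^8 = 256.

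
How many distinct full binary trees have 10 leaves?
4,862

Using the Catalan number formula: C_n = C(2n, n) / (n+1)
C_9 = C(18, 9) / (9+1)
     = 48620 / 10
     = 4,862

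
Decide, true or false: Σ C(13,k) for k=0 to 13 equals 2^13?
True

Reasoning: Binomial theorem: Σ C(13,k) = (1+1)^13 = 2^13 = 8,192; RHS 2^13 = 8,192.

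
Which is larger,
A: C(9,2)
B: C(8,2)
A

Working:
A=C(9,2)=36, B=C(8,2)=28.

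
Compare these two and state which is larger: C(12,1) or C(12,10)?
C(12,10)

C(12,1)=12, C(12,10)=66.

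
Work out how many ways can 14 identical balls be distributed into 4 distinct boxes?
680
C(14+4-1, 4-1) = C(17, 3) = 680.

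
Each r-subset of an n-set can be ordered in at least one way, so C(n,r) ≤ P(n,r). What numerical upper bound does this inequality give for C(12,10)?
239,500,800

Explanation: P(12,10) = 12·11·10·9·8·7·6·5·4·3 = 239,500,800, so C(12,10) ≤ 239,500,800. (The bound is loose by a factor of 10! = 3,628,800: C(12,10) = 239,500,800/3,628,800 = 66.)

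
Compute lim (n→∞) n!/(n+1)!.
0

Solution: n!/(n+1)! = 1/[(n+1)] → 0 as n → ∞.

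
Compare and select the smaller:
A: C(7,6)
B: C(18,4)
A=C(7,6)=7, B=C(18,4)=3,060.

Answer: A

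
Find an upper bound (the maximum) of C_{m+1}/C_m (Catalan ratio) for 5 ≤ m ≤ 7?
10/3
C_{m+1}/C_m = 2(2m+1)/(m+2), which increases with m. Maximum at m = 7: 2·15/9 = 10/3.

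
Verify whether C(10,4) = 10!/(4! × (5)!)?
False

Solution: The correct denominator is 4!×6!, giving C(10,4) = 210; the stated RHS is 10!/(4!×5!) = 1,260 ≠ 210, so the statement does not hold.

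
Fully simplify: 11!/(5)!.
332,640

Explanation: This equals 11×10×...×6 = 332,640.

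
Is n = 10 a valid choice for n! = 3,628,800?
Yes

Explanation: 10! = 10·9! = 10·362,880 = 3,628,800, which equals 3,628,800.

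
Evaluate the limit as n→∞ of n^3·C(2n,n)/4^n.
C(2n,n) ~ 4^n/√(πn), so n^3·C(2n,n)/4^n ~ n^(3 − 1/2)/√π → ∞.

Answer: ∞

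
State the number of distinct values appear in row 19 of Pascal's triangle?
10
Row 19 has entries C(19,0)..C(19,19); by symmetry C(19,k)=C(19,19-k), giving 10 distinct values.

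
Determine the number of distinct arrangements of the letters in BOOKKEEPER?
151,200

Word has 10 letters (B=1, O=2, K=2, E=3, P=1, R=1). Arrangements: 10!/Π(k!) = 151,200.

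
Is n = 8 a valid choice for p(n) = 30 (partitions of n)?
No

Solution: Pentagonal recurrence p(n) = p(n−1) + p(n−2) − p(n−5) − p(n−7) + …: p(8) = p(7) + p(6) − p(3) − p(1) = 15 + 11 − 3 − 1 = 22, which does not equal 30.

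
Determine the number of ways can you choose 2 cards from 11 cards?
C(11,2) = 11! / (2! × (11-2)!)
         = 11! / (2! × 9!)
         = 55
Final answer: 55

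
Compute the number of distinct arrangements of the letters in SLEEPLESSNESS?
1,081,080

Explanation: Word has 13 letters (S=5, L=2, E=4, P=1, N=1). Arrangements: 13!/Π(k!) = 1,081,080.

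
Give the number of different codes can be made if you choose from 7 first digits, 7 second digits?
49

Explanation: By the multiplication principle: 7 × 7 = 49.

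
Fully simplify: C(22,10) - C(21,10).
C(22,10) - C(21,10) = C(21,9) = 293,930.

Answer: 293,930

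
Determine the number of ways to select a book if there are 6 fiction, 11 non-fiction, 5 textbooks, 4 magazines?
26

Reasoning: By the addition principle: 6 + 11 + 5 + 4 = 26.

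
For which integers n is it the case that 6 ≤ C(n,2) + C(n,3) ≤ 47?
C(3,2)+C(3,3)=4; C(4,2)+C(4,3)=10; C(5,2)+C(5,3)=20; C(6,2)+C(6,3)=35; C(7,2)+C(7,3)=56. So valid n = 4, 5, 6.
Final answer: 4, 5, 6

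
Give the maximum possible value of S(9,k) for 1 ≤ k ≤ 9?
7,770

Explanation: Row S(9,k) for k = 1..9 (via S(n,k) = k·S(n−1,k) + S(n−1,k−1)): 1, 255, 3,025, 7,770, 6,951, 2,646, 462, 36, 1. The row is unimodal; maximum at k = 4: 7,770.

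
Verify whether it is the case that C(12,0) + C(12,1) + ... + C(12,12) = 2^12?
True

Working:
Binomial theorem with x = y = 1: Σ C(12,i) = (1+1)^12 = 2^12 = 4,096. The statement holds.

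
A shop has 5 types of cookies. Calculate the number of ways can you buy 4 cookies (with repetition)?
70
Stars and bars: C(4+5-1, 4) = C(8, 4) = 70.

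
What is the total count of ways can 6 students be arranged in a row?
720

Arrangements of 6 distinct objects: 6! = 720.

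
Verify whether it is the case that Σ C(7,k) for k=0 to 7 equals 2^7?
Binomial theorem: Σ C(7,k) = (1+1)^7 = 2^7 = 128; RHS 2^7 = 128.
Final answer: True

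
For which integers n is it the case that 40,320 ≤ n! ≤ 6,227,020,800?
n! is strictly increasing; 8! = 40,320 and 13! = 6,227,020,800, so valid n = 8, 9, 10, 11, 12, 13.
Final answer: 8, 9, 10, 11, 12, 13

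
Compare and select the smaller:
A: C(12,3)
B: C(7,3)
A=C(12,3)=220, B=C(7,3)=35.
Final answer: B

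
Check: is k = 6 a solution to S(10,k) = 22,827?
S(10,6) = 6·S(9,6) + S(9,5) = 6·2,646 + 6,951 = 22,827, which equals 22,827.
Final answer: Yes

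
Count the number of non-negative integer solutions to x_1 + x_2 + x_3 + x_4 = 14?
680
C(14+4-1, 4-1) = 680.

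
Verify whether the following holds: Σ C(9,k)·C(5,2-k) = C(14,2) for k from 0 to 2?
True

Vandermonde's identity gives C(14,2) = 91; RHS C(14,2) = 91.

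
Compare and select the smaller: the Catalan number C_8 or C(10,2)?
C(10,2)

Explanation: C_8 = C(16,8)/(8+1) = 12,870/9 = 1,430; C(10,2) = 45.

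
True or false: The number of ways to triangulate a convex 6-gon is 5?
False

Reasoning: Triangulations of a convex 6-gon are counted by the Catalan number C_4: C_4 = C(8,4)/(4+1) = 70/5 = 14.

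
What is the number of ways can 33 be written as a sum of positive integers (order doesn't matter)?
10,143

Solution: Pentagonal recurrence p(n) = p(n−1) + p(n−2) − p(n−5) − p(n−7) + …: p(33) = p(32) + p(31) − p(28) − p(26) + p(21) + p(18) − p(11) − p(7) = 8,349 + 6,842 − 3,718 − 2,436 + 792 + 385 − 56 − 15 = 10,143.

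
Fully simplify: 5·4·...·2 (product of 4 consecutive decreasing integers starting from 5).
120

Reasoning: This is P(5,4) = 5!/(1)! = 120.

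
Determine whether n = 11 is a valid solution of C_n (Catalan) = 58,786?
C_11 = C(22,11)/(11+1) = 705,432/12 = 58,786, which equals 58,786.
Final answer: Yes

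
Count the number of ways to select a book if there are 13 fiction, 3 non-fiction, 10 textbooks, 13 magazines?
39

Solution: By the addition principle: 13 + 3 + 10 + 13 = 39.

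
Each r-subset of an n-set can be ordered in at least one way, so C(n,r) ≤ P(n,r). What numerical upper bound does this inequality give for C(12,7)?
3,991,680

Reasoning: P(12,7) = 12·11·10·9·8·7·6 = 3,991,680, so C(12,7) ≤ 3,991,680. (The bound is loose by a factor of 7! = 5,040: C(12,7) = 3,991,680/5,040 = 792.)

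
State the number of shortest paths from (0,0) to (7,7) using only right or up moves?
3,432
Choose 7 rights from 14 moves: C(14,7) = 3,432.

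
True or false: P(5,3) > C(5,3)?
True

P(5,3) = 60 and C(5,3) = 10; P(n,r) = r! × C(n,r) so P > C whenever r ≥ 2.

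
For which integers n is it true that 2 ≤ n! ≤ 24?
2, 3, 4

Explanation: n! is strictly increasing; 2! = 2 and 4! = 24, so valid n = 2, 3, 4.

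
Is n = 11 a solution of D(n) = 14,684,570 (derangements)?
Yes

Reasoning: D(11) = (11-1)·[D(10) + D(9)] = 10·[1,334,961 + 133,496] = 14,684,570, which equals 14,684,570.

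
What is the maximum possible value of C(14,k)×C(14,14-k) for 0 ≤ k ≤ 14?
11,778,624
C(14,k)·C(14,14-k) = C(14,k)², maximised at the centre k = 7: C(14,7)² = 11,778,624.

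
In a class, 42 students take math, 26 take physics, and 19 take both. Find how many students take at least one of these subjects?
49

|A∪B| = |A|+|B|-|A∩B| = 42+26-19 = 49.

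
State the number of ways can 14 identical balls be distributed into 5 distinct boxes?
C(14+5-1, 5-1) = C(18, 4) = 3,060.
Final answer: 3,060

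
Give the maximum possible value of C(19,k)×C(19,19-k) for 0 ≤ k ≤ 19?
8,533,694,884

Reasoning: C(19,k)·C(19,19-k) = C(19,k)², maximised at the centre k = 9: C(19,9)² = 8,533,694,884.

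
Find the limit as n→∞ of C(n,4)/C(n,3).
∞

Reasoning: C(n,4)/C(n,3) = (n-3)/4 → ∞ as n → ∞.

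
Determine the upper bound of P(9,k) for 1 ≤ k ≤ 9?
P(9,k) increases in k, so maximum at k = 9: 9! = 362,880.
Final answer: 362,880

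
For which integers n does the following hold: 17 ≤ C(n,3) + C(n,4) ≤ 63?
6

Reasoning: C(5,3)+C(5,4)=15; C(6,3)+C(6,4)=35; C(7,3)+C(7,4)=70. So valid n = 6.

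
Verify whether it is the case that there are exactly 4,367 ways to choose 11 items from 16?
C(16,11) = 4,368 ≠ 4367.
Final answer: False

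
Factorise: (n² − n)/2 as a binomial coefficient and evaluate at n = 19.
C(n,2); C(19,2) = 171

Working:
(n² − n)/2 = n(n−1)/2 = C(n,2). At n = 19: C(19,2) = 171.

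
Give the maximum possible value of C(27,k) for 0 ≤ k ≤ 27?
20,058,300

Reasoning: Maximum at k = 13 or k = 14: C(27,13) = 20,058,300.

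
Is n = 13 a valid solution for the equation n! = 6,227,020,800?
13! = 13·12! = 13·479,001,600 = 6,227,020,800, which equals 6,227,020,800.
Final answer: Yes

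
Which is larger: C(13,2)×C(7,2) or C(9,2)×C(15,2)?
C(9,2)×C(15,2)

Working:
C(13,2)×C(7,2)=1,638, C(9,2)×C(15,2)=3,780.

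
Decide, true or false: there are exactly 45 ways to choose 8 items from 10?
True
C(10,8) = 45.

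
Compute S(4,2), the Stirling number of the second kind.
7

Solution: Using the Stirling recurrence: S(n,k) = k·S(n-1,k) + S(n-1,k-1)
S(4,2) = 2·S(3,2) + S(3,1)
         = 2·3 + 1
         = 6 + 1
         = 7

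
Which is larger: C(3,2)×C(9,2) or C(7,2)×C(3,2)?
C(3,2)×C(9,2)=108, C(7,2)×C(3,2)=63.
Final answer: C(3,2)×C(9,2)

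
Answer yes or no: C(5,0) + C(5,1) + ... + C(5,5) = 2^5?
Yes

Reasoning: Binomial theorem with x = y = 1: Σ C(5,i) = (1+1)^5 = 2^5 = 32. The statement holds.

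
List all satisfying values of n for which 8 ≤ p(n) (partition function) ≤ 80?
6, 7, 8, 9, 10, 11, 12
Tabulating p(n) via p(n) = p(n−1) + p(n−2) − p(n−5) − p(n−7) + …: p(5)=7; p(6)=11; p(7)=15; p(8)=22; p(9)=30; p(10)=42; p(11)=56; p(12)=77; p(13)=101. So valid n = 6, 7, 8, 9, 10, 11, 12.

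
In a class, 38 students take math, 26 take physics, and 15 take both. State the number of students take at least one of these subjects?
49

Working:
|A∪B| = |A|+|B|-|A∩B| = 38+26-15 = 49.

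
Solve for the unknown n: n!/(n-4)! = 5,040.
10

n!/(n-4)! = n×(n-1)×(n-2)×(n-3), a product of 4 consecutive integers ≈ (n−1.5)^4. 5,040^(1/4) + 1.5 ≈ 9.9; check n = 10: 10×9×8×7 = 5,040 ✓. So n = 10.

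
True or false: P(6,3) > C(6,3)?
P(6,3) = 120 and C(6,3) = 20; P(n,r) = r! × C(n,r) so P > C whenever r ≥ 2.

Answer: True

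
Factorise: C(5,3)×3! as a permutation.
P(5,3)

Reasoning: C(5,3)×3! = [5!/(3!(2)!)]×3! = 5!/(2)! = P(5,3) = 60.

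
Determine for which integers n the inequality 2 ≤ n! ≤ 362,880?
2, 3, 4, 5, 6, 7, 8, 9

Working:
n! is strictly increasing; 2! = 2 and 9! = 362,880, so valid n = 2, 3, 4, 5, 6, 7, 8, 9.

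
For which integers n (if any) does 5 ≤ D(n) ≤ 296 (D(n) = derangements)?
4, 5, 6

Solution: Using D(n) = (n−1)[D(n−1) + D(n−2)] with D(1)=0, D(2)=1: D(3)=2; D(4)=9; D(5)=44; D(6)=265; D(7)=1,854. So valid n = 4, 5, 6.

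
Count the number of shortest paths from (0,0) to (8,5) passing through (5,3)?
560
To (5,3): C(8,5)=56. From there: C(5,3)=10. Total: 560.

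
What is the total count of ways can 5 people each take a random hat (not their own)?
Using D(n) = (n-1)[D(n-1) + D(n-2)]:
D(5) = (5-1) × [D(4) + D(3)]
      = 4 × [9 + 2]
      = 4 × 11
      = 44

Answer: 44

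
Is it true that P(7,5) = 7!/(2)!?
True

Working:
Permutation formula P(n,k) = n!/(n-k)!: 7!/2! = 5,040/2 = 2,520 = P(7,5). The statement holds.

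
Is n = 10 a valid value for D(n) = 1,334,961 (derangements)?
Yes

D(10) = (10-1)·[D(9) + D(8)] = 9·[133,496 + 14,833] = 1,334,961, which equals 1,334,961.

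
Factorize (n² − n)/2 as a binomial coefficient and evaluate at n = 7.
(n² − n)/2 = n(n−1)/2 = C(n,2). At n = 7: C(7,2) = 21.

Answer: C(n,2); C(7,2) = 21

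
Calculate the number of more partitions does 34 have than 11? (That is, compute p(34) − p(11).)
Pentagonal recurrence p(n) = p(n−1) + p(n−2) − p(n−5) − p(n−7) + …: p(34) = p(33) + p(32) − p(29) − p(27) + p(22) + p(19) − p(12) − p(8) = 10,143 + 8,349 − 4,565 − 3,010 + 1,002 + 490 − 77 − 22 = 12,310.
p(11) = p(10) + p(9) − p(6) − p(4) = 42 + 30 − 11 − 5 = 56.
Difference = 12,310 − 56 = 12,254.
Final answer: 12,254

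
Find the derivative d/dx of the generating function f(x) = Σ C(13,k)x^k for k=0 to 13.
Σ k·C(13,k)x^(k-1) for k=1 to 13

Solution: Term-by-term differentiation gives Σ k·C(13,k)x^{k-1} for k=1 to 13.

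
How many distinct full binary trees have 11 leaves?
Using the Catalan number formula: C_n = C(2n, n) / (n+1)
C_10 = C(20, 10) / (10+1)
     = 184756 / 11
     = 16,796
Final answer: 16,796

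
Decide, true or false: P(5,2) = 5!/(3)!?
True
Permutation formula P(n,k) = n!/(n-k)!: 5!/3! = 120/6 = 20 = P(5,2). The statement holds.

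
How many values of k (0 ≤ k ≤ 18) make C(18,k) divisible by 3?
16

Explanation: Checking C(18,k) mod 3 for k = 0..18: divisible at k = 1, 2, 3, 4, 5, 6, 7, 8, 10, 11, 12, 13, 14, 15, 16, 17. That's 16 values.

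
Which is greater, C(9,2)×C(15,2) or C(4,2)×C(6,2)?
C(9,2)×C(15,2)=3,780, C(4,2)×C(6,2)=90.

Answer: C(9,2)×C(15,2)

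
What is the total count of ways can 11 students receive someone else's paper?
Using D(n) = (n-1)[D(n-1) + D(n-2)]:
D(11) = (11-1) × [D(10) + D(9)]
      = 10 × [1334961 + 133496]
      = 10 × 1468457
      = 14,684,570
Final answer: 14,684,570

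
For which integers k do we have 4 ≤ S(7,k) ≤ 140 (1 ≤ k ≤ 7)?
S(7,1)=1; S(7,2)=63; S(7,3)=301; S(7,4)=350; S(7,5)=140; S(7,6)=21; S(7,7)=1. So valid k = 2, 5, 6.

Answer: 2, 5, 6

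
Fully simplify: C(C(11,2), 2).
1,485

C(11,2) = 55, then C(55, 2) = 1,485.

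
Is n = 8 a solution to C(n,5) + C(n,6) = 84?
Yes

Reasoning: C(8,5) + C(8,6) = 56 + 28 = 84, which equals 84.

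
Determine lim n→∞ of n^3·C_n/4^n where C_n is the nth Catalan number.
C_n ~ 4^n/(n^(3/2)√π), so n^3·C_n/4^n ~ n^(3 − 3/2)/√π → ∞.

Answer: ∞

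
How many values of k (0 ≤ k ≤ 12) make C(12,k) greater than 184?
7

Solution: Row 12 is unimodal and symmetric about k=12/2. C(12,2)=66 ≤ 184; C(12,3)=220 > 184; by symmetry C(12,k) > 184 for k = 3..9. That's 9 - 3 + 1 = 7 values.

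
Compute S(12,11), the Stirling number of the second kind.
66

Working:
Using the Stirling recurrence: S(n,k) = k·S(n-1,k) + S(n-1,k-1)
S(12,11) = 11·S(11,11) + S(11,10)
         = 11·1 + 55
         = 11 + 55
         = 66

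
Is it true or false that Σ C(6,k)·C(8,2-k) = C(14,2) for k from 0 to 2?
True

Working:
Vandermonde's identity gives C(14,2) = 91; RHS C(14,2) = 91.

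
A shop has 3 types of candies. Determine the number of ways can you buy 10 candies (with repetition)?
66
Stars and bars: C(10+3-1, 10) = C(12, 10) = 66.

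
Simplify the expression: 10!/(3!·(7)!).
120
This is C(10,3) = 120.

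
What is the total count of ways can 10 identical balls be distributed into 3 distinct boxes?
66

Working:
C(10+3-1, 3-1) = C(12, 2) = 66.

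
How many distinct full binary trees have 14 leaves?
Using the Catalan number formula: C_n = C(2n, n) / (n+1)
C_13 = C(26, 13) / (13+1)
     = 10400600 / 14
     = 742,900

Answer: 742,900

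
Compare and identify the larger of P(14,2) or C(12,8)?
C(12,8)

Working:
P(14,2)=182, C(12,8)=495.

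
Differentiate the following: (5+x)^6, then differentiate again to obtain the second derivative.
First derivative: 6(5+x)^{5}. Second derivative: 6·5·(5+x)^{4} = 30(5+x)^{4}.
Final answer: 30(5+x)^4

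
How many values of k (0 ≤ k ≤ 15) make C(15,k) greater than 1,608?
Row 15 is unimodal and symmetric about k=15/2. C(15,4)=1,365 ≤ 1,608; C(15,5)=3,003 > 1,608; by symmetry C(15,k) > 1,608 for k = 5..10. That's 10 - 5 + 1 = 6 values.

Answer: 6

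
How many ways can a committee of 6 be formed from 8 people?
C(8,6) = 8! / (6! × (8-6)!)
         = 8! / (6! × 2!)
         = 28

Answer: 28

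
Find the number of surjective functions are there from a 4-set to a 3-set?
Onto functions = 3! × S(4,3)
First compute S(4,3) via recurrence:
Using the Stirling recurrence: S(n,k) = k·S(n-1,k) + S(n-1,k-1)
S(4,3) = 3·S(3,3) + S(3,2)
         = 3·1 + 3
         = 3 + 3
         = 6
Then: 6 × 6 = 36
Final answer: 36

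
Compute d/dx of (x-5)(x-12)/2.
(2x - 17)/2
d/dx[(x-5)(x-12)] = (x-12) + (x-5) = 2x - 17. Dividing by 2 gives (2x - 17)/2.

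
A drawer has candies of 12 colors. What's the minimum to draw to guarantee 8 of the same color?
85

Reasoning: Worst case: 7 of each = 84. One more: 85.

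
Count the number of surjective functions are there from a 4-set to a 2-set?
Onto functions = 2! × S(4,2)
First compute S(4,2) via recurrence:
Using the Stirling recurrence: S(n,k) = k·S(n-1,k) + S(n-1,k-1)
S(4,2) = 2·S(3,2) + S(3,1)
         = 2·3 + 1
         = 6 + 1
         = 7
Then: 2 × 7 = 14

Answer: 14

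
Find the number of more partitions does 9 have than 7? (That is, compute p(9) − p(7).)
15

Reasoning: Pentagonal recurrence p(n) = p(n−1) + p(n−2) − p(n−5) − p(n−7) + …: p(9) = p(8) + p(7) − p(4) − p(2) = 22 + 15 − 5 − 2 = 30.
p(7) = p(6) + p(5) − p(2) − p(0) = 11 + 7 − 2 − 1 = 15.
Difference = 30 − 15 = 15.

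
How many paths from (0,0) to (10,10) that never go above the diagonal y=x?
16,796

Counted by the Catalan number C_10: C_10 = C(20,10)/(10+1) = 184,756/11 = 16,796.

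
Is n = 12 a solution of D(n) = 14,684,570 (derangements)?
No
D(12) = (12-1)·[D(11) + D(10)] = 11·[14,684,570 + 1,334,961] = 176,214,841, which does not equal 14,684,570.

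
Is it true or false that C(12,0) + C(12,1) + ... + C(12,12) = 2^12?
True

Binomial theorem with x = y = 1: Σ C(12,i) = (1+1)^12 = 2^12 = 4,096. The statement holds.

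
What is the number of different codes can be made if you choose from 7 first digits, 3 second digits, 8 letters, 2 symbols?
336
By the multiplication principle: 7 × 3 × 8 × 2 = 336.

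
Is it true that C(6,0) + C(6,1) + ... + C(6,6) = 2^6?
True
Binomial theorem with x = y = 1: Σ C(6,i) = (1+1)^6 = 2^6 = 64. The statement holds.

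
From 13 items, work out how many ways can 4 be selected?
715

Reasoning: C(13,4) = 13! / (4! × (13-4)!)
         = 13! / (4! × 9!)
         = 715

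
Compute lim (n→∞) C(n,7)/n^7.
1/5040
C(n,7) ≈ n^7/7! for large n. Limit = 1/7! = 1/5040.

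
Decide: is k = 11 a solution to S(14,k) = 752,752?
S(14,11) = 11·S(13,11) + S(13,10) = 11·2,431 + 39,325 = 66,066, which does not equal 752,752.

Answer: No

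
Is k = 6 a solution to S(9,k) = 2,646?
S(9,6) = 6·S(8,6) + S(8,5) = 6·266 + 1,050 = 2,646, which equals 2,646.

Answer: Yes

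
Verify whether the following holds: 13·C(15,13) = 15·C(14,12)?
True

Explanation: Absorption identity k·C(n,k) = n·C(n-1,k-1). LHS = 13·105 = 1,365; RHS = 15·91 = 1,365.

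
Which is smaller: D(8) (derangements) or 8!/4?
D(8) = (8-1)·[D(7) + D(6)] = 7·[1,854 + 265] = 14,833; 8!/4 = 40,320/4 = 10,080.

Answer: 8!/4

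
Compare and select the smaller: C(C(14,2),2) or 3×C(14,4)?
3×C(14,4)

Explanation: C(C(14,2),2)=4,095, 3×C(14,4)=3,003.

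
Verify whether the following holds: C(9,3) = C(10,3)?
LHS = C(9,3) = 84; RHS = C(10,3) = 120. 84 ≠ 120, so the statement does not hold.

Answer: False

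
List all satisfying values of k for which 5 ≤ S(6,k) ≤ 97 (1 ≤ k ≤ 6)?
2, 3, 4, 5

Working:
S(6,1)=1; S(6,2)=31; S(6,3)=90; S(6,4)=65; S(6,5)=15; S(6,6)=1. So valid k = 2, 3, 4, 5.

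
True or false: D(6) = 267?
False

Solution: Derangements of 6 elements: D(6) = (6-1)·[D(5) + D(4)] = 5·[44 + 9] = 265.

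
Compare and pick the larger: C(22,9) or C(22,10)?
C(22,10)

Reasoning: C(22,9)=497,420, C(22,10)=646,646.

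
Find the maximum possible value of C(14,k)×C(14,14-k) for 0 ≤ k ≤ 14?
C(14,k)·C(14,14-k) = C(14,k)², maximised at the centre k = 7: C(14,7)² = 11,778,624.
Final answer: 11,778,624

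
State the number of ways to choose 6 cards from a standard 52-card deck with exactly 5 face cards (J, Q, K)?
31,680
12 face cards and 40 non-face cards: C(12,5) × C(40,1) = 792 × 40 = 31,680.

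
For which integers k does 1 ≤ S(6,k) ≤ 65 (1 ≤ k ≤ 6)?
1, 2, 4, 5, 6
S(6,1)=1; S(6,2)=31; S(6,3)=90; S(6,4)=65; S(6,5)=15; S(6,6)=1. So valid k = 1, 2, 4, 5, 6.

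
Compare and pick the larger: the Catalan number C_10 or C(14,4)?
C_10

Reasoning: C_10 = C(20,10)/(10+1) = 184,756/11 = 16,796; C(14,4) = 1,001.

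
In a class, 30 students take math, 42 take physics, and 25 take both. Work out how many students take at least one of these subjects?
|A∪B| = |A|+|B|-|A∩B| = 30+42-25 = 47.
Final answer: 47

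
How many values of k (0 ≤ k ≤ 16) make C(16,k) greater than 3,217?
7
Row 16 is unimodal and symmetric about k=16/2. C(16,4)=1,820 ≤ 3,217; C(16,5)=4,368 > 3,217; by symmetry C(16,k) > 3,217 for k = 5..11. That's 11 - 5 + 1 = 7 values.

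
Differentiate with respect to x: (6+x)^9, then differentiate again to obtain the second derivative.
72(6+x)^7

Working:
First derivative: 9(6+x)^{8}. Second derivative: 9·8·(6+x)^{7} = 72(6+x)^{7}.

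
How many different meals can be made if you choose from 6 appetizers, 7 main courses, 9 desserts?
378
By the multiplication principle: 6 × 7 × 9 = 378.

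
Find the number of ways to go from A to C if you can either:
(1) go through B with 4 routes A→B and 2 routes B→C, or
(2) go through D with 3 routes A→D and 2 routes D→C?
Route via B: 4×2=8. Route via D: 3×2=6. Total: 14.

Answer: 14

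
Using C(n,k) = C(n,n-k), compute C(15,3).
455

Solution: C(15,3) = C(15,12) = 455.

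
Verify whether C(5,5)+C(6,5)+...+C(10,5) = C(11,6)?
Hockey stick identity gives Σ = C(11,6) = 462; RHS C(11,6) = 462.
Final answer: True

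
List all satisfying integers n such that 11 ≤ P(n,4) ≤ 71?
P(3,4)=0; P(4,4)=24; P(5,4)=120. So valid n = 4.
Final answer: 4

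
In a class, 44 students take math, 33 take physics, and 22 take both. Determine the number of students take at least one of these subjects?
55

Reasoning: |A∪B| = |A|+|B|-|A∩B| = 44+33-22 = 55.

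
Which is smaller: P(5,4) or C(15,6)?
P(5,4)=120, C(15,6)=5,005.

Answer: P(5,4)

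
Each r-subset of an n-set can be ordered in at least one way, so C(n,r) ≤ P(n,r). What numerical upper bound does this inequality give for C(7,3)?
210
P(7,3) = 7·6·5 = 210, so C(7,3) ≤ 210. (The bound is loose by a factor of 3! = 6: C(7,3) = 210/6 = 35.)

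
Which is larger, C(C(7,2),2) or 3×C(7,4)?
C(C(7,2),2)

C(C(7,2),2)=210, 3×C(7,4)=105.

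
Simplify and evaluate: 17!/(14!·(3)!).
This is C(17,14) = 680.
Final answer: 680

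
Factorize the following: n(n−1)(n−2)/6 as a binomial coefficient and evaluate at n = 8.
C(n,3); C(8,3) = 56

Working:
n(n−1)(n−2)/6 = n!/(3!(n−3)!) = C(n,3). At n = 8: C(8,3) = 56.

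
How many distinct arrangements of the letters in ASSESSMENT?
75,600
Word has 10 letters (A=1, S=4, E=2, M=1, N=1, T=1). Arrangements: 10!/Π(k!) = 75,600.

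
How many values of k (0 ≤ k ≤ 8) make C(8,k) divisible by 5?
Checking C(8,k) mod 5 for k = 0..8: divisible at k = 4. That's 1 values.

Answer: 1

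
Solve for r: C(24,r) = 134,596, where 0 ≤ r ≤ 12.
C(24,r) is increasing for 0 ≤ r ≤ 12. Stepping up (C(24,r+1) = C(24,r)·(24−r)/(r+1)): C(24,1) = 24, C(24,2) = 276, C(24,3) = 2,024, C(24,4) = 10,626, C(24,5) = 42,504, C(24,6) = 134,596 ✓. So r = 6.

Answer: 6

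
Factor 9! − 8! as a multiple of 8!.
8 × 8! = 322,560

Working:
9! − 8! = 9·8! − 8! = (9 − 1)·8! = 8 × 8! = 322,560.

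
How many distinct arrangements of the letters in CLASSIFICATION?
1,816,214,400

Explanation: Word has 14 letters (C=2, L=1, A=2, S=2, I=3, F=1, T=1, O=1, N=1). Arrangements: 14!/Π(k!) = 1,816,214,400.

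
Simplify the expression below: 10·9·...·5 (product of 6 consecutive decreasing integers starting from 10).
151,200

Working:
This is P(10,6) = 10!/(4)! = 151,200.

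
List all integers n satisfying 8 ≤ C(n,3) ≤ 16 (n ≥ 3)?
5

Solution: C(4,3)=4; C(5,3)=10; C(6,3)=20. So valid n = 5.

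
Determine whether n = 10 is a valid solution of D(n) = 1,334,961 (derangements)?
Yes

Solution: D(10) = (10-1)·[D(9) + D(8)] = 9·[133,496 + 14,833] = 1,334,961, which equals 1,334,961.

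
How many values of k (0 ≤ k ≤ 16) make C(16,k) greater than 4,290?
Row 16 is unimodal and symmetric about k=16/2. C(16,4)=1,820 ≤ 4,290; C(16,5)=4,368 > 4,290; by symmetry C(16,k) > 4,290 for k = 5..11. That's 11 - 5 + 1 = 7 values.
Final answer: 7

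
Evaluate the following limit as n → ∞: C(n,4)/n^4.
1/24

Solution: C(n,4) ≈ n^4/4! for large n. Limit = 1/4! = 1/24.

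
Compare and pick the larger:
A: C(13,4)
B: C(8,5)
A

A=C(13,4)=715, B=C(8,5)=56.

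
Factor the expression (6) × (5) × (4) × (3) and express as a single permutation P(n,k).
P(6,4) = 6!/(2)!
Product of 4 consecutive descending integers starting at 6: P(6,4) = 6!/2! = 360.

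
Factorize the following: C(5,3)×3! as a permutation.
C(5,3)×3! = [5!/(3!(2)!)]×3! = 5!/(2)! = P(5,3) = 60.

Answer: P(5,3)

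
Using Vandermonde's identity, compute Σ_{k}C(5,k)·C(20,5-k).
= C(5+20,5) = C(25,5) = 53,130.
Final answer: 53,130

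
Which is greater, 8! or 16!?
16!

8!=40,320, 16!=20,922,789,888,000. 16! > 8!.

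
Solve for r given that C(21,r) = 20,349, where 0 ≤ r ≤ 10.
5

Explanation: C(21,r) is increasing for 0 ≤ r ≤ 10. Stepping up (C(21,r+1) = C(21,r)·(21−r)/(r+1)): C(21,1) = 21, C(21,2) = 210, C(21,3) = 1,330, C(21,4) = 5,985, C(21,5) = 20,349 ✓. So r = 5.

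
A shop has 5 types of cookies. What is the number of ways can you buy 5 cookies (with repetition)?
126

Explanation: Stars and bars: C(5+5-1, 5) = C(9, 5) = 126.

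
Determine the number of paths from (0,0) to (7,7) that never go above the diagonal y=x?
429

Counted by the Catalan number C_7: C_7 = C(14,7)/(7+1) = 3,432/8 = 429.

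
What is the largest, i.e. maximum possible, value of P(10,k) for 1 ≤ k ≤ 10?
3,628,800
P(10,k) increases in k, so maximum at k = 10: 10! = 3,628,800.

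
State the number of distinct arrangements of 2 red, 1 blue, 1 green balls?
Multinomial: 4!/(2! × 1! × 1!) = 12.
Final answer: 12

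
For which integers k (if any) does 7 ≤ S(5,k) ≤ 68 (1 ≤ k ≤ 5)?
2, 3, 4
S(5,1)=1; S(5,2)=15; S(5,3)=25; S(5,4)=10; S(5,5)=1. So valid k = 2, 3, 4.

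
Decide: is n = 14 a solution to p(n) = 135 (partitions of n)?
Yes

Pentagonal recurrence p(n) = p(n−1) + p(n−2) − p(n−5) − p(n−7) + …: p(14) = p(13) + p(12) − p(9) − p(7) + p(2) = 101 + 77 − 30 − 15 + 2 = 135, which equals 135.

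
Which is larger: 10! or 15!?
15!

Explanation: 10!=3,628,800, 15!=1,307,674,368,000. 15! > 10!.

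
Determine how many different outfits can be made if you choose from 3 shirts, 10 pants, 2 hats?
By the multiplication principle: 3 × 10 × 2 = 60.
Final answer: 60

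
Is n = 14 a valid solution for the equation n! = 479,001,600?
14! = 14·13! = 14·6,227,020,800 = 87,178,291,200, which does not equal 479,001,600.
Final answer: No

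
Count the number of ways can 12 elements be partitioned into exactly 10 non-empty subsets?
1,705
This equals S(12,10), the Stirling number of the 2nd kind.
Using the Stirling recurrence: S(n,k) = k·S(n-1,k) + S(n-1,k-1)
S(12,10) = 10·S(11,10) + S(11,9)
         = 10·55 + 1155
         = 550 + 1155
         = 1,705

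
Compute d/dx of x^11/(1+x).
(11x^10(1+x) - x^11)/(1+x)²

Quotient rule: [11x^{10}(1+x) - x^11]/(1+x)².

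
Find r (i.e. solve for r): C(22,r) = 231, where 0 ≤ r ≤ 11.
2

Explanation: C(22,r) is increasing for 0 ≤ r ≤ 11. Stepping up (C(22,r+1) = C(22,r)·(22−r)/(r+1)): C(22,1) = 22, C(22,2) = 231 ✓. So r = 2.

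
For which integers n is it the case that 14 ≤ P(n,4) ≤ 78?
4

Working:
P(3,4)=0; P(4,4)=24; P(5,4)=120. So valid n = 4.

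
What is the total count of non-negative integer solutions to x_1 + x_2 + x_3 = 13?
105

Explanation: C(13+3-1, 3-1) = 105.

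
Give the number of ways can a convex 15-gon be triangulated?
742,900

Solution: Using the Catalan number formula: C_n = C(2n, n) / (n+1)
C_13 = C(26, 13) / (13+1)
     = 10400600 / 14
     = 742,900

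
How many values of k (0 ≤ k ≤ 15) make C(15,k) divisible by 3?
Checking C(15,k) mod 3 for k = 0..15: divisible at k = 1, 2, 4, 5, 7, 8, 10, 11, 13, 14. That's 10 values.
Final answer: 10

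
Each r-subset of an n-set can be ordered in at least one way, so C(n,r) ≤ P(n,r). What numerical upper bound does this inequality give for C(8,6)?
20,160

Working:
P(8,6) = 8·7·6·5·4·3 = 20,160, so C(8,6) ≤ 20,160. (The bound is loose by a factor of 6! = 720: C(8,6) = 20,160/720 = 28.)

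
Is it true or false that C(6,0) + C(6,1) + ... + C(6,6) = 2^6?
True

Solution: Binomial theorem with x = y = 1: Σ C(6,i) = (1+1)^6 = 2^6 = 64. The statement holds.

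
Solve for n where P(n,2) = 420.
P(n,2) = n(n−1) is increasing in n; n(n−1) ≈ (n−0.5)^2 = 420 gives n ≈ 21.0. Check: P(19,2) = 342, P(20,2) = 380, P(21,2) = 420 ✓. So n = 21.
Final answer: 21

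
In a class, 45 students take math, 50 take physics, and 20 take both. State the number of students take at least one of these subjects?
|A∪B| = |A|+|B|-|A∩B| = 45+50-20 = 75.

Answer: 75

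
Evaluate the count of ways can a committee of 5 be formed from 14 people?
2,002

Working:
C(14,5) = 14! / (5! × (14-5)!)
         = 14! / (5! × 9!)
         = 2,002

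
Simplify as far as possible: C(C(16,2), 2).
7,140

Reasoning: C(16,2) = 120, then C(120, 2) = 7,140.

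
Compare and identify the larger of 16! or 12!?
16!

Explanation: 16!=20,922,789,888,000, 12!=479,001,600. 16! > 12!.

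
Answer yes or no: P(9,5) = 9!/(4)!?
Yes
Permutation formula P(n,k) = n!/(n-k)!: 9!/4! = 362,880/24 = 15,120 = P(9,5). The statement holds.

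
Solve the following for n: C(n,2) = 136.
17

Explanation: C(n,2) = n(n−1)/2! is increasing in n, and n(n−1) = 2!·136 = 272 ≈ (n−0.5)^2 gives n ≈ 17.0. Check: C(15,2) = 105, C(16,2) = 120, C(17,2) = 136 ✓. So n = 17.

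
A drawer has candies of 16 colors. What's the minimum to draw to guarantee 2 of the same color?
17
Worst case: 1 of each = 16. One more: 17.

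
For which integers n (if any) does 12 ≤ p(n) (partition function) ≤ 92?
7, 8, 9, 10, 11, 12
Tabulating p(n) via p(n) = p(n−1) + p(n−2) − p(n−5) − p(n−7) + …: p(6)=11; p(7)=15; p(8)=22; p(9)=30; p(10)=42; p(11)=56; p(12)=77; p(13)=101. So valid n = 7, 8, 9, 10, 11, 12.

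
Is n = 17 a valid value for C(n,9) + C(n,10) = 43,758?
Yes

Working:
C(17,9) + C(17,10) = 24,310 + 19,448 = 43,758, which equals 43,758.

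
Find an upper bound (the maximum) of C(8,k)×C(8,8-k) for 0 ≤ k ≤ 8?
C(8,k)·C(8,8-k) = C(8,k)², maximised at the centre k = 4: C(8,4)² = 4,900.
Final answer: 4,900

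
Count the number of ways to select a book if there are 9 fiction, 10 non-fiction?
19

Working:
By the addition principle: 9 + 10 = 19.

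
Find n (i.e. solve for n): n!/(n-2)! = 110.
11

Reasoning: n!/(n-2)! = n×(n-1), a product of 2 consecutive integers ≈ (n−0.5)^2. 110^(1/2) + 0.5 ≈ 11.0; check n = 11: 11×10 = 110 ✓. So n = 11.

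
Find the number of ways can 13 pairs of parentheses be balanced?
742,900

Using the Catalan number formula: C_n = C(2n, n) / (n+1)
C_13 = C(26, 13) / (13+1)
     = 10400600 / 14
     = 742,900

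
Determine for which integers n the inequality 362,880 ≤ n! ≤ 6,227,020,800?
n! is strictly increasing; 9! = 362,880 and 13! = 6,227,020,800, so valid n = 9, 10, 11, 12, 13.
Final answer: 9, 10, 11, 12, 13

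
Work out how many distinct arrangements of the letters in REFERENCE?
Word has 9 letters (R=2, E=4, F=1, N=1, C=1). Arrangements: 9!/Π(k!) = 7,560.
Final answer: 7,560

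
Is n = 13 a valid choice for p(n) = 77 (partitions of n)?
Pentagonal recurrence p(n) = p(n−1) + p(n−2) − p(n−5) − p(n−7) + …: p(13) = p(12) + p(11) − p(8) − p(6) + p(1) = 77 + 56 − 22 − 11 + 1 = 101, which does not equal 77.
Final answer: No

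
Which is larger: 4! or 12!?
4!=24, 12!=479,001,600. 12! > 4!.
Final answer: 12!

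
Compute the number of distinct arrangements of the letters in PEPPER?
60
Word has 6 letters (P=3, E=2, R=1). Arrangements: 6!/Π(k!) = 60.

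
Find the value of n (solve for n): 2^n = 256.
2^8 = 256, so n = 8.

Answer: 8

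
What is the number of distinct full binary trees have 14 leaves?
742,900
Using the Catalan number formula: C_n = C(2n, n) / (n+1)
C_13 = C(26, 13) / (13+1)
     = 10400600 / 14
     = 742,900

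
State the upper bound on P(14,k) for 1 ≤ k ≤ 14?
87,178,291,200
P(14,k) increases in k, so maximum at k = 14: 14! = 87,178,291,200.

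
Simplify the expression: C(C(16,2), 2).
7,140

Working:
C(16,2) = 120, then C(120, 2) = 7,140.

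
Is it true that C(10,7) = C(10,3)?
True

Solution: Symmetry C(n,k) = C(n,n-k): C(10,7) = 120 and C(10,3) = 120. Both sides agree, so the statement holds.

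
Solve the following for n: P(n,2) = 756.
28

Solution: P(n,2) = n(n−1) is increasing in n; n(n−1) ≈ (n−0.5)^2 = 756 gives n ≈ 28.0. Check: P(26,2) = 650, P(27,2) = 702, P(28,2) = 756 ✓. So n = 28.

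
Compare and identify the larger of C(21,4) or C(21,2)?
C(21,4)

Reasoning: C(21,4)=5,985, C(21,2)=210.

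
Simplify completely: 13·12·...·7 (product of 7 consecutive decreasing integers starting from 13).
8,648,640

Working:
This is P(13,7) = 13!/(6)! = 8,648,640.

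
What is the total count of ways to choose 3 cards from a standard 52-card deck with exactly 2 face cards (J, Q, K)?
2,640
12 face cards and 40 non-face cards: C(12,2) × C(40,1) = 66 × 40 = 2,640.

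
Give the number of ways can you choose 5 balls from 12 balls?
C(12,5) = 12! / (5! × (12-5)!)
         = 12! / (5! × 7!)
         = 792

Answer: 792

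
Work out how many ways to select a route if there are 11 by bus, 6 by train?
17

Reasoning: By the addition principle: 11 + 6 = 17.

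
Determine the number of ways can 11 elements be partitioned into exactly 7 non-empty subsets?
63,987

Working:
This equals S(11,7), the Stirling number of the 2nd kind.
Using the Stirling recurrence: S(n,k) = k·S(n-1,k) + S(n-1,k-1)
S(11,7) = 7·S(10,7) + S(10,6)
         = 7·5880 + 22827
         = 41160 + 22827
         = 63,987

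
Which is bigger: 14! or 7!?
14!

14!=87,178,291,200, 7!=5,040. 14! > 7!.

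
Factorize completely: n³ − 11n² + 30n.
n(n − 5)(n − 6)
n³ − 11n² + 30n = n(n² − 11n + 30) = n(n − 5)(n − 6).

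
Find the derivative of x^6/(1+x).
(6x^5(1+x) - x^6)/(1+x)²
Quotient rule: [6x^{5}(1+x) - x^6]/(1+x)².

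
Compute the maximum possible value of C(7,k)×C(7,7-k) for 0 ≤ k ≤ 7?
1,225

Explanation: C(7,k)·C(7,7-k) = C(7,k)², maximised at the centre k = 3: C(7,3)² = 1,225.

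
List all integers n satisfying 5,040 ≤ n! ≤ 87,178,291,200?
n! is strictly increasing; 7! = 5,040 and 14! = 87,178,291,200, so valid n = 7, 8, 9, 10, 11, 12, 13, 14.

Answer: 7, 8, 9, 10, 11, 12, 13, 14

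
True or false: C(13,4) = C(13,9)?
True

Reasoning: C(13,4) = C(13,13-4) by the symmetry property; both equal 715.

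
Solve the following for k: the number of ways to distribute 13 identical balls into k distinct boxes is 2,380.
5

Stars and bars: the count is C(13+k−1, k−1), increasing in k. k=3: C(15,2) = 105, k=4: C(16,3) = 560, k=5: C(17,4) = 2,380 ✓. So k = 5.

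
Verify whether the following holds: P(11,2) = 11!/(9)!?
Permutation formula P(n,k) = n!/(n-k)!: 11!/9! = 39,916,800/362,880 = 110 = P(11,2). The statement holds.
Final answer: True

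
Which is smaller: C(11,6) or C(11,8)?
C(11,8)

Working:
C(11,6)=462, C(11,8)=165.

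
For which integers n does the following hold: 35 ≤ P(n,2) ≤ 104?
7, 8, 9, 10

Reasoning: P(6,2)=30; P(7,2)=42; P(8,2)=56; P(9,2)=72; P(10,2)=90; P(11,2)=110. So valid n = 7, 8, 9, 10.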